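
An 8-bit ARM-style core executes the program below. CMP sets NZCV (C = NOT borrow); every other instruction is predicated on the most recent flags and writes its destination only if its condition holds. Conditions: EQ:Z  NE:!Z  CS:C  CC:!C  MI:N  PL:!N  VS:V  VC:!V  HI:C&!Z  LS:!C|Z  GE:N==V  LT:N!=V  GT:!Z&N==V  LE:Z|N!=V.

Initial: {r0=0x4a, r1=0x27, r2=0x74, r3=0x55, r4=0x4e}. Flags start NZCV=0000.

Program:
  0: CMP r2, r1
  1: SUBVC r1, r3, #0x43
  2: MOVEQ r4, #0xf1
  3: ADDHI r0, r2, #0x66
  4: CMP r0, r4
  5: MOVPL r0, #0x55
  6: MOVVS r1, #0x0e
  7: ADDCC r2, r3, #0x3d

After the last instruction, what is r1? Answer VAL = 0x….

VAL = 0x12

[0] flags=0010 → (cmp)
[1] flags=0010 VC?T → r1=0x12
[2] flags=0010 EQ?F → skip
[3] flags=0010 HI?T → r0=0xda
[4] flags=1010 → (cmp)
[5] flags=1010 PL?F → skip
[6] flags=1010 VS?F → skip
[7] flags=1010 CC?F → skip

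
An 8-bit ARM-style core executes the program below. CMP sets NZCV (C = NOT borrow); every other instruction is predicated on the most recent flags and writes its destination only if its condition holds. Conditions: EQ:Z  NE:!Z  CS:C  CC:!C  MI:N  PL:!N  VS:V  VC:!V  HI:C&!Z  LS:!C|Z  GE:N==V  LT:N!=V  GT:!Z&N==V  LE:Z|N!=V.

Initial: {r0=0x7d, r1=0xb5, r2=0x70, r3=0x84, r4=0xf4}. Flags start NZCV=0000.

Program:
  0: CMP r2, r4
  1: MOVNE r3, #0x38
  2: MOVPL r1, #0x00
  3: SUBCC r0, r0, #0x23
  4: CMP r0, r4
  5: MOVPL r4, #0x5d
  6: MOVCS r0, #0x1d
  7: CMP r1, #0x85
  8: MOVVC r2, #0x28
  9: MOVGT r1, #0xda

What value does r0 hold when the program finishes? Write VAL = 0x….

VAL = 0x5a

0: ✓ CMP  NZCV=0000
1: ✓ MOVNE  r3←0x38
2: ✓ MOVPL  r1←0x00
3: ✓ SUBCC  r0←0x5a
4: ✓ CMP  NZCV=0000
5: ✓ MOVPL  r4←0x5d
6: · MOVCS
7: ✓ CMP  NZCV=0000
8: ✓ MOVVC  r2←0x28
9: ✓ MOVGT  r1←0xda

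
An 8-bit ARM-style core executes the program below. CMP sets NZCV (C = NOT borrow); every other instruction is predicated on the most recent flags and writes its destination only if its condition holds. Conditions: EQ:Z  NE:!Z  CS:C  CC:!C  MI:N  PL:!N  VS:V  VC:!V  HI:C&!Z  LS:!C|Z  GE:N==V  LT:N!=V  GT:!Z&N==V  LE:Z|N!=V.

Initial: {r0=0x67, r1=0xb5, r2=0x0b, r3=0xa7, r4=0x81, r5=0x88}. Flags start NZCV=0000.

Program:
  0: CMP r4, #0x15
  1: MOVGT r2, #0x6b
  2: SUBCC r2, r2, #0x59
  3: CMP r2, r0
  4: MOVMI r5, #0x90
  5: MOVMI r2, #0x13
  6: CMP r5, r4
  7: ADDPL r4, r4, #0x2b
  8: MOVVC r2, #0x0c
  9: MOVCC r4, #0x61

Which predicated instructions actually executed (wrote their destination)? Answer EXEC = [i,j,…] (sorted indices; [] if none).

[0] flags=0011 → (cmp)
[1] flags=0011 GT?F → skip
[2] flags=0011 CC?F → skip
[3] flags=1000 → (cmp)
[4] flags=1000 MI?T → r5=0x90
[5] flags=1000 MI?T → r2=0x13
[6] flags=0010 → (cmp)
[7] flags=0010 PL?T → r4=0xac
[8] flags=0010 VC?T → r2=0x0c
[9] flags=0010 CC?F → skip

EXEC = [4,5,7,8]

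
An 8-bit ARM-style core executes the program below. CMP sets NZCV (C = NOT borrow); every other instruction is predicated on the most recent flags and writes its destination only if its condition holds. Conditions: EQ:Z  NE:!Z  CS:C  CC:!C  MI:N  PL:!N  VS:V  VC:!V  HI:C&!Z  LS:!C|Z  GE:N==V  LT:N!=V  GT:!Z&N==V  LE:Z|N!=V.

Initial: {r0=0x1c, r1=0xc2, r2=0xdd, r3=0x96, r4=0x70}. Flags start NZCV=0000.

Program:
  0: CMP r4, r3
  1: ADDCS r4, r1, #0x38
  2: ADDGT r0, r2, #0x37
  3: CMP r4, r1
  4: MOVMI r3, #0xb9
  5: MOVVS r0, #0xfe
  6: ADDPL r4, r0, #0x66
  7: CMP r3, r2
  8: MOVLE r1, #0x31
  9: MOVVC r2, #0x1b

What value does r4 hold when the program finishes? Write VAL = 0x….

VAL = 0x70

[0] flags=1001 → (cmp)
[1] flags=1001 CS?F → skip
[2] flags=1001 GT?T → r0=0x14
[3] flags=1001 → (cmp)
[4] flags=1001 MI?T → r3=0xb9
[5] flags=1001 VS?T → r0=0xfe
[6] flags=1001 PL?F → skip
[7] flags=1000 → (cmp)
[8] flags=1000 LE?T → r1=0x31
[9] flags=1000 VC?T → r2=0x1b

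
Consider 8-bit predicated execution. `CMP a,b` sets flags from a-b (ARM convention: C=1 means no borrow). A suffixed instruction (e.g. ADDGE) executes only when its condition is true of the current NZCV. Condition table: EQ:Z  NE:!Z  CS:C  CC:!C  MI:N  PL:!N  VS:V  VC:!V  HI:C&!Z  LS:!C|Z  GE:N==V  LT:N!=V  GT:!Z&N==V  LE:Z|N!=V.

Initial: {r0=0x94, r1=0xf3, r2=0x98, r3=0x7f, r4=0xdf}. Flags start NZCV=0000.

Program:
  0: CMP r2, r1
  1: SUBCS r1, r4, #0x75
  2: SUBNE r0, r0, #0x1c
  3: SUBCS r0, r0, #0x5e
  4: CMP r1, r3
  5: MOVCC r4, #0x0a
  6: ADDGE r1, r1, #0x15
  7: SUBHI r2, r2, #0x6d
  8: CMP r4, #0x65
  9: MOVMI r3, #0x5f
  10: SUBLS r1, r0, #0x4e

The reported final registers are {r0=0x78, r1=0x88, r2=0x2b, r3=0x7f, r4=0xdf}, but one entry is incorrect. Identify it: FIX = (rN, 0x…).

FIX = (r1, 0xf3)

[0] flags=1000 → (cmp)
[1] flags=1000 CS?F → skip
[2] flags=1000 NE?T → r0=0x78
[3] flags=1000 CS?F → skip
[4] flags=0011 → (cmp)
[5] flags=0011 CC?F → skip
[6] flags=0011 GE?F → skip
[7] flags=0011 HI?T → r2=0x2b
[8] flags=0011 → (cmp)
[9] flags=0011 MI?F → skip
[10] flags=0011 LS?F → skip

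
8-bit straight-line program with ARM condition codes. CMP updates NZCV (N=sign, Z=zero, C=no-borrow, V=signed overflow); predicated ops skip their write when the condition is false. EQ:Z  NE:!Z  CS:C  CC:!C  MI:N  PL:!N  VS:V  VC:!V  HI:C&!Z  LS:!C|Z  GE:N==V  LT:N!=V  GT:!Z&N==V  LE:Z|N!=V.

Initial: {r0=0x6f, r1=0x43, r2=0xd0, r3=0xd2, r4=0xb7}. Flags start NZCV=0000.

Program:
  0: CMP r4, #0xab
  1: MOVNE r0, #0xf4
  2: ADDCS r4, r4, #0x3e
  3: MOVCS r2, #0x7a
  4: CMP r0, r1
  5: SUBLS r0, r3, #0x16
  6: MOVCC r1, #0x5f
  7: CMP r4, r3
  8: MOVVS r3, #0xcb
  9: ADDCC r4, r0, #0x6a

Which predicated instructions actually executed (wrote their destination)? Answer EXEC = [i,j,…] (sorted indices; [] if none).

0: ✓ CMP  NZCV=0010
1: ✓ MOVNE  r0←0xf4
2: ✓ ADDCS  r4←0xf5
3: ✓ MOVCS  r2←0x7a
4: ✓ CMP  NZCV=1010
5: · SUBLS
6: · MOVCC
7: ✓ CMP  NZCV=0010
8: · MOVVS
9: · ADDCC

EXEC = [1,2,3]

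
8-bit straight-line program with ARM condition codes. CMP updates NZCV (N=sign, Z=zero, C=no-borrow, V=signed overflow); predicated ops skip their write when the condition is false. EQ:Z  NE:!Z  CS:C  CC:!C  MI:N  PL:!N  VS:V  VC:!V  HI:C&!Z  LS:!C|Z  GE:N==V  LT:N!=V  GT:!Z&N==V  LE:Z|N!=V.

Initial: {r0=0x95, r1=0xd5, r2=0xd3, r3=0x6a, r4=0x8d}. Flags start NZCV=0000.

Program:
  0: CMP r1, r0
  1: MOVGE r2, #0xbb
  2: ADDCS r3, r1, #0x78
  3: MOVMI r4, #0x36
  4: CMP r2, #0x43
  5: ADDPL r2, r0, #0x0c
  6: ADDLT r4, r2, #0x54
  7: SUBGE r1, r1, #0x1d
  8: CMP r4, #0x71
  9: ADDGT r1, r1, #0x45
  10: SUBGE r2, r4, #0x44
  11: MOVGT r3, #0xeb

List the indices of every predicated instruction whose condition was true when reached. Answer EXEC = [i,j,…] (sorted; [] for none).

EXEC = [1,2,5,6]

0: ✓ CMP  NZCV=0010
1: ✓ MOVGE  r2←0xbb
2: ✓ ADDCS  r3←0x4d
3: · MOVMI
4: ✓ CMP  NZCV=0011
5: ✓ ADDPL  r2←0xa1
6: ✓ ADDLT  r4←0xf5
7: · SUBGE
8: ✓ CMP  NZCV=1010
9: · ADDGT
10: · SUBGE
11: · MOVGT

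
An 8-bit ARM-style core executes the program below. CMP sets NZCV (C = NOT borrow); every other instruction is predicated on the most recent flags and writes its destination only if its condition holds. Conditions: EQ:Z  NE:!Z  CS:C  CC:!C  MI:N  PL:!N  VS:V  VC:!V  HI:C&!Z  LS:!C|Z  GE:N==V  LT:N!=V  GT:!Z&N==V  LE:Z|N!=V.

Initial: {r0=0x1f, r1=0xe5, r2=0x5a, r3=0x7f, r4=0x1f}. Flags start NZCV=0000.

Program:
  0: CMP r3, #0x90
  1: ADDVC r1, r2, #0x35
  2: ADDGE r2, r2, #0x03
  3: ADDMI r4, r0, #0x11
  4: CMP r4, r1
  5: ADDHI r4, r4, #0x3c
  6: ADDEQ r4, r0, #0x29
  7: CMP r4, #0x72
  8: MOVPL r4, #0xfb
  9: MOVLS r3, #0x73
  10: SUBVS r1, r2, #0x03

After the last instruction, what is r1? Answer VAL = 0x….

VAL = 0xe5

[0] flags=1001 → (cmp)
[1] flags=1001 VC?F → skip
[2] flags=1001 GE?T → r2=0x5d
[3] flags=1001 MI?T → r4=0x30
[4] flags=0000 → (cmp)
[5] flags=0000 HI?F → skip
[6] flags=0000 EQ?F → skip
[7] flags=1000 → (cmp)
[8] flags=1000 PL?F → skip
[9] flags=1000 LS?T → r3=0x73
[10] flags=1000 VS?F → skip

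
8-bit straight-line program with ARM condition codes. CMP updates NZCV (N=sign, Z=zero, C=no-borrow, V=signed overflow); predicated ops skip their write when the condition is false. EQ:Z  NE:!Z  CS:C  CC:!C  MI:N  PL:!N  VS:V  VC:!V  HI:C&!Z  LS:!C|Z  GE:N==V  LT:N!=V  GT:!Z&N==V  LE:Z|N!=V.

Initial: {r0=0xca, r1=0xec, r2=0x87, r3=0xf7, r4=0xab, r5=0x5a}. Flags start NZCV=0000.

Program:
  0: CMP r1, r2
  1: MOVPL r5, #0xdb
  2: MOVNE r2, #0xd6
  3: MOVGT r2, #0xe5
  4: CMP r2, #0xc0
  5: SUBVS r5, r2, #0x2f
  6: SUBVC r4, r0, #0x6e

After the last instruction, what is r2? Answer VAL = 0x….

[0] flags=0010 → (cmp)
[1] flags=0010 PL?T → r5=0xdb
[2] flags=0010 NE?T → r2=0xd6
[3] flags=0010 GT?T → r2=0xe5
[4] flags=0010 → (cmp)
[5] flags=0010 VS?F → skip
[6] flags=0010 VC?T → r4=0x5c

VAL = 0xe5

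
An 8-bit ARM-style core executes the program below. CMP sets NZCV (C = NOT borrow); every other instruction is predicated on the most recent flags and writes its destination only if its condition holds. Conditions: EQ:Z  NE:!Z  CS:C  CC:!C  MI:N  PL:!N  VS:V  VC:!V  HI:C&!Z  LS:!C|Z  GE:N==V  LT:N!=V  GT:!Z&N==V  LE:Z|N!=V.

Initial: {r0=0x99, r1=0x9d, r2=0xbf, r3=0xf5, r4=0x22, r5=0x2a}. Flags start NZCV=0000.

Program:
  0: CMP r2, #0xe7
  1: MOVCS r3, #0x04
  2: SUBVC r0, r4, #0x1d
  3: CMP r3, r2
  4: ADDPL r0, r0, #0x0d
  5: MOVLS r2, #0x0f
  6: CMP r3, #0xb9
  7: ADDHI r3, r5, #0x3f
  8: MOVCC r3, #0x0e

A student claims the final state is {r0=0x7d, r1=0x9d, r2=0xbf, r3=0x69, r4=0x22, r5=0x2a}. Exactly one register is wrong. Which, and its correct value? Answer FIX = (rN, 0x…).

FIX = (r0, 0x12)

[0] flags=1000 → (cmp)
[1] flags=1000 CS?F → skip
[2] flags=1000 VC?T → r0=0x05
[3] flags=0010 → (cmp)
[4] flags=0010 PL?T → r0=0x12
[5] flags=0010 LS?F → skip
[6] flags=0010 → (cmp)
[7] flags=0010 HI?T → r3=0x69
[8] flags=0010 CC?F → skip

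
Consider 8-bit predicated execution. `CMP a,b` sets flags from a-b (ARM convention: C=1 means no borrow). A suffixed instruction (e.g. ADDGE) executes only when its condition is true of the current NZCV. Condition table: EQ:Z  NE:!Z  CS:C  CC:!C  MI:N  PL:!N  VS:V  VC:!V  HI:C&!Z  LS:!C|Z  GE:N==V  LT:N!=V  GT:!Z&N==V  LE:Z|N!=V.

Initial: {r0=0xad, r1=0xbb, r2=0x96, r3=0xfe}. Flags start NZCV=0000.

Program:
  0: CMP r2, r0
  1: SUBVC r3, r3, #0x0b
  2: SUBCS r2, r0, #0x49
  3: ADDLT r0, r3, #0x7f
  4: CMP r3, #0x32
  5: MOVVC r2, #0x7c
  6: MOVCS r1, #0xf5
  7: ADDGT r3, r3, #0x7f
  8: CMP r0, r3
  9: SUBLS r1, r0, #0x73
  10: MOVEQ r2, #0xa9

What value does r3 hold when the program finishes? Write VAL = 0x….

VAL = 0xf3

[0] flags=1000 → (cmp)
[1] flags=1000 VC?T → r3=0xf3
[2] flags=1000 CS?F → skip
[3] flags=1000 LT?T → r0=0x72
[4] flags=1010 → (cmp)
[5] flags=1010 VC?T → r2=0x7c
[6] flags=1010 CS?T → r1=0xf5
[7] flags=1010 GT?F → skip
[8] flags=0000 → (cmp)
[9] flags=0000 LS?T → r1=0xff
[10] flags=0000 EQ?F → skip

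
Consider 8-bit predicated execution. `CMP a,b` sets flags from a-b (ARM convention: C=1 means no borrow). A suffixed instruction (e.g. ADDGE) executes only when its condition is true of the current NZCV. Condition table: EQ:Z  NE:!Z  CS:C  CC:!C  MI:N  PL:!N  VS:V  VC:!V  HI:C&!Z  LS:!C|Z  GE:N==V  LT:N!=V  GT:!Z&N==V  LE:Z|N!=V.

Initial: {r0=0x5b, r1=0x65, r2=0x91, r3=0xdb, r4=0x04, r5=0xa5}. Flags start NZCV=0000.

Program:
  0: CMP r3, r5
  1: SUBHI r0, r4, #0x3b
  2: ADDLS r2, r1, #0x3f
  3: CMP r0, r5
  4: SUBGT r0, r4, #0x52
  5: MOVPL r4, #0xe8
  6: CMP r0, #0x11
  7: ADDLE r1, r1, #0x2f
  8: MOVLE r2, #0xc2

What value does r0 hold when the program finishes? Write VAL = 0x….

[0] flags=0010 → (cmp)
[1] flags=0010 HI?T → r0=0xc9
[2] flags=0010 LS?F → skip
[3] flags=0010 → (cmp)
[4] flags=0010 GT?T → r0=0xb2
[5] flags=0010 PL?T → r4=0xe8
[6] flags=1010 → (cmp)
[7] flags=1010 LE?T → r1=0x94
[8] flags=1010 LE?T → r2=0xc2

VAL = 0xb2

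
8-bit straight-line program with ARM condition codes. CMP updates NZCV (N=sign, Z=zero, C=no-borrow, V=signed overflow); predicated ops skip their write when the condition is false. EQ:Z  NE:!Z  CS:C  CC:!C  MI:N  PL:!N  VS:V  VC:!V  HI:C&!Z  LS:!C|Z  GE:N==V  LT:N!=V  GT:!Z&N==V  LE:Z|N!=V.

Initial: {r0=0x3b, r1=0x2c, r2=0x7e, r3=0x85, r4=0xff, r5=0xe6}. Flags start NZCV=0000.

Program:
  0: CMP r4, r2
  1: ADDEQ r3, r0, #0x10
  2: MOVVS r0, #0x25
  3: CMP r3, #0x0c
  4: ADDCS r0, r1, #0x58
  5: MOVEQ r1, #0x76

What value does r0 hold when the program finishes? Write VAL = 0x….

VAL = 0x84

0: ✓ CMP  NZCV=1010
1: · ADDEQ
2: · MOVVS
3: ✓ CMP  NZCV=0011
4: ✓ ADDCS  r0←0x84
5: · MOVEQ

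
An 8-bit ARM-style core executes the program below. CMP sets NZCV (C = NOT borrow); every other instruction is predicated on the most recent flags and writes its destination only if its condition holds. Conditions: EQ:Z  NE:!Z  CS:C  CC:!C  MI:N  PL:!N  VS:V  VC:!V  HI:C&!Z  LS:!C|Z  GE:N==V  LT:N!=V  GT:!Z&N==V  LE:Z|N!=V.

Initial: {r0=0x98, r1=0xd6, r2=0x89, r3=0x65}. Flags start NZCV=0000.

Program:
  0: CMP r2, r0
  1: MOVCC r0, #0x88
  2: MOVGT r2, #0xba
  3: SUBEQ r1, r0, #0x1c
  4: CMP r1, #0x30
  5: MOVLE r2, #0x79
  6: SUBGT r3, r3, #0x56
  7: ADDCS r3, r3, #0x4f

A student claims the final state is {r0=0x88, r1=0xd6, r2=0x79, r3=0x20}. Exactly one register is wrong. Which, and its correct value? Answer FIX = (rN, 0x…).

FIX = (r3, 0xb4)

[0] flags=1000 → (cmp)
[1] flags=1000 CC?T → r0=0x88
[2] flags=1000 GT?F → skip
[3] flags=1000 EQ?F → skip
[4] flags=1010 → (cmp)
[5] flags=1010 LE?T → r2=0x79
[6] flags=1010 GT?F → skip
[7] flags=1010 CS?T → r3=0xb4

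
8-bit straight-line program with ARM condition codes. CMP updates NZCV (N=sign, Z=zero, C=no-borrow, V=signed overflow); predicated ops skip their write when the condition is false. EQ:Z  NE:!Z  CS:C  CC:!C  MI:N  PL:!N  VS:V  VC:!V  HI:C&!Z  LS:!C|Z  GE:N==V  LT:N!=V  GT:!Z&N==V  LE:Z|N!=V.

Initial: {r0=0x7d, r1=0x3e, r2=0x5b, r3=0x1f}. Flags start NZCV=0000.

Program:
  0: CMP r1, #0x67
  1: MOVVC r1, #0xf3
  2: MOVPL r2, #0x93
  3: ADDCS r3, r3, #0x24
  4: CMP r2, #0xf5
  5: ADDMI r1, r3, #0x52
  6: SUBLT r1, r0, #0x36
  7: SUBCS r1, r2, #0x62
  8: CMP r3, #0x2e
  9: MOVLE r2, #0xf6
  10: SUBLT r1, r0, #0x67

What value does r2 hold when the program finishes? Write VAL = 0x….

0: ✓ CMP  NZCV=1000
1: ✓ MOVVC  r1←0xf3
2: · MOVPL
3: · ADDCS
4: ✓ CMP  NZCV=0000
5: · ADDMI
6: · SUBLT
7: · SUBCS
8: ✓ CMP  NZCV=1000
9: ✓ MOVLE  r2←0xf6
10: ✓ SUBLT  r1←0x16

VAL = 0xf6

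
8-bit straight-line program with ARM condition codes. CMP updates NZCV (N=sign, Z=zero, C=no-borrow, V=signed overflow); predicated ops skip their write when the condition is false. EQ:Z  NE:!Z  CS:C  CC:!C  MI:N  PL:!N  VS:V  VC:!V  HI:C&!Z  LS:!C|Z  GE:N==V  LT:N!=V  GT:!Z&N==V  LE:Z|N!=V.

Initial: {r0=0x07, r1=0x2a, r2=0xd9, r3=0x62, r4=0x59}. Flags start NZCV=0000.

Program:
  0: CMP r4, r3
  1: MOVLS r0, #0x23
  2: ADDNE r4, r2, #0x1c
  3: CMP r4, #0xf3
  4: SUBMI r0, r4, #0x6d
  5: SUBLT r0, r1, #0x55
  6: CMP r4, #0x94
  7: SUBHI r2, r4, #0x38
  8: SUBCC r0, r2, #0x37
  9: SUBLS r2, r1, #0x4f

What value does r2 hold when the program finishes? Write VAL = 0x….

[0] flags=1000 → (cmp)
[1] flags=1000 LS?T → r0=0x23
[2] flags=1000 NE?T → r4=0xf5
[3] flags=0010 → (cmp)
[4] flags=0010 MI?F → skip
[5] flags=0010 LT?F → skip
[6] flags=0010 → (cmp)
[7] flags=0010 HI?T → r2=0xbd
[8] flags=0010 CC?F → skip
[9] flags=0010 LS?F → skip

VAL = 0xbd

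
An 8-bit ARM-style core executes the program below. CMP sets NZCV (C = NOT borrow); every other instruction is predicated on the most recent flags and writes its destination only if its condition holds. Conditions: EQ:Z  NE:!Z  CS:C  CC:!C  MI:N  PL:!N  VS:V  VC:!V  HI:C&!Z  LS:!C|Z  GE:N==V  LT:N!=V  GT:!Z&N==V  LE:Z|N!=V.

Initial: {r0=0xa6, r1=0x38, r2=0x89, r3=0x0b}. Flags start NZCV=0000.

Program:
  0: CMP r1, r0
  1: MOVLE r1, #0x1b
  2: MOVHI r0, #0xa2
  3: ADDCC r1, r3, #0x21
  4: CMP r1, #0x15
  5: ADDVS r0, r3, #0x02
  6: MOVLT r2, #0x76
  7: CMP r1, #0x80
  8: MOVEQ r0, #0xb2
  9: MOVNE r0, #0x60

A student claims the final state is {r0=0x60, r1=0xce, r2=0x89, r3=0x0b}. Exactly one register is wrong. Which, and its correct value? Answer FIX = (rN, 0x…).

FIX = (r1, 0x2c)

[0] flags=1001 → (cmp)
[1] flags=1001 LE?F → skip
[2] flags=1001 HI?F → skip
[3] flags=1001 CC?T → r1=0x2c
[4] flags=0010 → (cmp)
[5] flags=0010 VS?F → skip
[6] flags=0010 LT?F → skip
[7] flags=1001 → (cmp)
[8] flags=1001 EQ?F → skip
[9] flags=1001 NE?T → r0=0x60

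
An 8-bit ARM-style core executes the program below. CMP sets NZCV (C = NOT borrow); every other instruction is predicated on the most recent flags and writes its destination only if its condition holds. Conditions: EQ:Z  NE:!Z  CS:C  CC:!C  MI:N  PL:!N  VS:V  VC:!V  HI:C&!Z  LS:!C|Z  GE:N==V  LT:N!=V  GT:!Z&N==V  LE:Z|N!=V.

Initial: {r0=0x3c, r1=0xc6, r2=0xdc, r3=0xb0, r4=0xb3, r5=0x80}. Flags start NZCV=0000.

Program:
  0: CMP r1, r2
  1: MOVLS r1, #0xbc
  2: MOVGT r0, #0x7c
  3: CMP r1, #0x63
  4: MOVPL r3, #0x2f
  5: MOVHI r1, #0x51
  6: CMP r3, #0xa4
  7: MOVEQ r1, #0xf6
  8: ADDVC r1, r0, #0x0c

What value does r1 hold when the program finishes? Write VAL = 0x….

VAL = 0x51

0: ✓ CMP  NZCV=1000
1: ✓ MOVLS  r1←0xbc
2: · MOVGT
3: ✓ CMP  NZCV=0011
4: ✓ MOVPL  r3←0x2f
5: ✓ MOVHI  r1←0x51
6: ✓ CMP  NZCV=1001
7: · MOVEQ
8: · ADDVC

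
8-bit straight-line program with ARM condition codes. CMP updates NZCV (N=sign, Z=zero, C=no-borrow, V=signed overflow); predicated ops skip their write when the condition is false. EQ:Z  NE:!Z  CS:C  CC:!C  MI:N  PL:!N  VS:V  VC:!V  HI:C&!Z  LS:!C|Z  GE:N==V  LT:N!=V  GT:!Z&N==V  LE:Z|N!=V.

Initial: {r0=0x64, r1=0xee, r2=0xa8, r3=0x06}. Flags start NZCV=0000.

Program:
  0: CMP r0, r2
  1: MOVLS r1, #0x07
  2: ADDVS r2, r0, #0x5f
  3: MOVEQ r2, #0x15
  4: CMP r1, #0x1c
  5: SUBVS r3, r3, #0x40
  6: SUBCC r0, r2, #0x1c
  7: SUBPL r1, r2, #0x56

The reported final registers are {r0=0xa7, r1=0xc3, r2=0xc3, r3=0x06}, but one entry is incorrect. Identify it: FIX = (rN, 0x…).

[0] flags=1001 → (cmp)
[1] flags=1001 LS?T → r1=0x07
[2] flags=1001 VS?T → r2=0xc3
[3] flags=1001 EQ?F → skip
[4] flags=1000 → (cmp)
[5] flags=1000 VS?F → skip
[6] flags=1000 CC?T → r0=0xa7
[7] flags=1000 PL?F → skip

FIX = (r1, 0x07)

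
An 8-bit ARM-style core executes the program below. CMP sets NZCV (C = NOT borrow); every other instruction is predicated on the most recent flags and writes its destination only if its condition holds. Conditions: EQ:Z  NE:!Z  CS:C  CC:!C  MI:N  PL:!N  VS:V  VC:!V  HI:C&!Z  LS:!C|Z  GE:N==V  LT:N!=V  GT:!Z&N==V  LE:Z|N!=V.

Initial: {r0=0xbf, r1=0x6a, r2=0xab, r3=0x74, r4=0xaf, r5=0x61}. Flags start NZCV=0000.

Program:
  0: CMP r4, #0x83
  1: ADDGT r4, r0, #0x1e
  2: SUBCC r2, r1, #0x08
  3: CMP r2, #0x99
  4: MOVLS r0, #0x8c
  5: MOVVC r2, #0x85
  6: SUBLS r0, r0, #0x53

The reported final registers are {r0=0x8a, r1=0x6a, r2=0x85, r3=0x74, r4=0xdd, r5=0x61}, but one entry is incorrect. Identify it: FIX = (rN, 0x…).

FIX = (r0, 0xbf)

[0] flags=0010 → (cmp)
[1] flags=0010 GT?T → r4=0xdd
[2] flags=0010 CC?F → skip
[3] flags=0010 → (cmp)
[4] flags=0010 LS?F → skip
[5] flags=0010 VC?T → r2=0x85
[6] flags=0010 LS?F → skip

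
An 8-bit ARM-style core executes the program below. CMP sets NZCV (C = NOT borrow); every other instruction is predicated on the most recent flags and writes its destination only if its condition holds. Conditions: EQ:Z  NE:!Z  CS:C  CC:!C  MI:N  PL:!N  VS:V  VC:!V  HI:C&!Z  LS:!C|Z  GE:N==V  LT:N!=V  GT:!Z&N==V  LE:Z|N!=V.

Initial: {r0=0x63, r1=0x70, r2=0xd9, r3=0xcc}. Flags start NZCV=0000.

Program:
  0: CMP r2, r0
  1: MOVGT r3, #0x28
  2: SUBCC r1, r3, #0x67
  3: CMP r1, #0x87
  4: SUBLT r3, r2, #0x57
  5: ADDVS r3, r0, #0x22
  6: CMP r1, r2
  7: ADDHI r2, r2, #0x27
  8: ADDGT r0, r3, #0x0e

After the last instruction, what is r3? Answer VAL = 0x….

VAL = 0x85

0: ✓ CMP  NZCV=0011
1: · MOVGT
2: · SUBCC
3: ✓ CMP  NZCV=1001
4: · SUBLT
5: ✓ ADDVS  r3←0x85
6: ✓ CMP  NZCV=1001
7: · ADDHI
8: ✓ ADDGT  r0←0x93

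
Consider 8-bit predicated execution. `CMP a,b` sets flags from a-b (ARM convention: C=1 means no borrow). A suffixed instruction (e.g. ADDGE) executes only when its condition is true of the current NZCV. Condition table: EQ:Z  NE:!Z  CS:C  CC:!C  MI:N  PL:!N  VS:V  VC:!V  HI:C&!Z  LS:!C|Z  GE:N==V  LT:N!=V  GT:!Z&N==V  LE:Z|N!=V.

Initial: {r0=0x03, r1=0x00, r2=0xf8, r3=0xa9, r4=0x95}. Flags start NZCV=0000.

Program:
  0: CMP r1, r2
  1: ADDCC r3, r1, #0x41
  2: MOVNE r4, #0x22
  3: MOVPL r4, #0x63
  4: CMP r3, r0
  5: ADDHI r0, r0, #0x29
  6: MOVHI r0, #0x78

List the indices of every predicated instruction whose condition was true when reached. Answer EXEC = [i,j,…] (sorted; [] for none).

0: ✓ CMP  NZCV=0000
1: ✓ ADDCC  r3←0x41
2: ✓ MOVNE  r4←0x22
3: ✓ MOVPL  r4←0x63
4: ✓ CMP  NZCV=0010
5: ✓ ADDHI  r0←0x2c
6: ✓ MOVHI  r0←0x78

EXEC = [1,2,3,5,6]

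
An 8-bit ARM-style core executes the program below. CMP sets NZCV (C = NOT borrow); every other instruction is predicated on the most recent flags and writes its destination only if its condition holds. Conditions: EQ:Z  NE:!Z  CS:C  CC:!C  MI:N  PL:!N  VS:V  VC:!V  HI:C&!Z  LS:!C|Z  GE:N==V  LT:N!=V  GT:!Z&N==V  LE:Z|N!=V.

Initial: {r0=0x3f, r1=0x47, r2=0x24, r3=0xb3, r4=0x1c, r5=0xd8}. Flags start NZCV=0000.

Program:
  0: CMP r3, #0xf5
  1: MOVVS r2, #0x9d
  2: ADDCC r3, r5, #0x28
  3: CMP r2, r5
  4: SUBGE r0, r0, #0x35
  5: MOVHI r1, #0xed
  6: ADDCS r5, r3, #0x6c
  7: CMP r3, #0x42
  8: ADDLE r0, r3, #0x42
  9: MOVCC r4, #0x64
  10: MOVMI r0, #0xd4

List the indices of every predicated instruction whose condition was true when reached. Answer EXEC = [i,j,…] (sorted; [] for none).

0: ✓ CMP  NZCV=1000
1: · MOVVS
2: ✓ ADDCC  r3←0x00
3: ✓ CMP  NZCV=0000
4: ✓ SUBGE  r0←0x0a
5: · MOVHI
6: · ADDCS
7: ✓ CMP  NZCV=1000
8: ✓ ADDLE  r0←0x42
9: ✓ MOVCC  r4←0x64
10: ✓ MOVMI  r0←0xd4

EXEC = [2,4,8,9,10]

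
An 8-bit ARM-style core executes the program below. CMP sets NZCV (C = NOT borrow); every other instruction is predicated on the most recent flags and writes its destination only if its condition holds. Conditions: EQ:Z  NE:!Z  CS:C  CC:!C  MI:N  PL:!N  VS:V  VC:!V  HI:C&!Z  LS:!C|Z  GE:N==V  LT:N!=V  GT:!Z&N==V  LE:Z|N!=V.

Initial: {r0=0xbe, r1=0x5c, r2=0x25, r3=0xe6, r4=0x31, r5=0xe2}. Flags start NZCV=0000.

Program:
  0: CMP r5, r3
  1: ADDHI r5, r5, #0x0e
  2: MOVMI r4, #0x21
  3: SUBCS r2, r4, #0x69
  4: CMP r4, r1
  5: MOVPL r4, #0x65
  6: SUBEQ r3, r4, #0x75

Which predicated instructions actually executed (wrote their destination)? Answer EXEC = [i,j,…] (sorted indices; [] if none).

EXEC = [2]

[0] flags=1000 → (cmp)
[1] flags=1000 HI?F → skip
[2] flags=1000 MI?T → r4=0x21
[3] flags=1000 CS?F → skip
[4] flags=1000 → (cmp)
[5] flags=1000 PL?F → skip
[6] flags=1000 EQ?F → skip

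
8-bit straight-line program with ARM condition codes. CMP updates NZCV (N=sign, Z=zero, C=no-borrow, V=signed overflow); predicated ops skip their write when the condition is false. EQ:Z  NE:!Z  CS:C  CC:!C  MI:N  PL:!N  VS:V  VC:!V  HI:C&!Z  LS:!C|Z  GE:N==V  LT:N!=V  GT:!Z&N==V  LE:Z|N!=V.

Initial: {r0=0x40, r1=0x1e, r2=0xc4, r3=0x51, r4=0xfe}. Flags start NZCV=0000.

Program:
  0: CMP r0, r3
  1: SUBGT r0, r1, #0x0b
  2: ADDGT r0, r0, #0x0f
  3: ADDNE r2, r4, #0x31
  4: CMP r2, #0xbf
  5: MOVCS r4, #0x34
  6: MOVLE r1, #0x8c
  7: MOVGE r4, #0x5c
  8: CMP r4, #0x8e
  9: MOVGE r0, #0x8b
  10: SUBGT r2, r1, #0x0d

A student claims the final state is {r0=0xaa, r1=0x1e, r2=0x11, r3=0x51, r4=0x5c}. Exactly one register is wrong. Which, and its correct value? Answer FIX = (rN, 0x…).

[0] flags=1000 → (cmp)
[1] flags=1000 GT?F → skip
[2] flags=1000 GT?F → skip
[3] flags=1000 NE?T → r2=0x2f
[4] flags=0000 → (cmp)
[5] flags=0000 CS?F → skip
[6] flags=0000 LE?F → skip
[7] flags=0000 GE?T → r4=0x5c
[8] flags=1001 → (cmp)
[9] flags=1001 GE?T → r0=0x8b
[10] flags=1001 GT?T → r2=0x11

FIX = (r0, 0x8b)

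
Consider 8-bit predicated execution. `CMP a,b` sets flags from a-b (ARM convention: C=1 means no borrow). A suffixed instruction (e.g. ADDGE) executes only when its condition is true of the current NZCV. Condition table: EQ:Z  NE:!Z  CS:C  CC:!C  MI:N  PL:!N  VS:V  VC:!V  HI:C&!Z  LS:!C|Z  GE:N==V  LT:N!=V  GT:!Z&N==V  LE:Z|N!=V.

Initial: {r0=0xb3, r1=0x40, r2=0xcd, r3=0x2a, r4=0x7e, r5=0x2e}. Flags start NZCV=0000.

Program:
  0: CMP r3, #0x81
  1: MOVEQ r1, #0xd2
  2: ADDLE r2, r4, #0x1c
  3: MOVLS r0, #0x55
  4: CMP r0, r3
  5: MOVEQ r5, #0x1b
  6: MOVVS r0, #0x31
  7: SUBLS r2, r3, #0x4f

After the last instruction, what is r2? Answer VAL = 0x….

VAL = 0xcd

0: ✓ CMP  NZCV=1001
1: · MOVEQ
2: · ADDLE
3: ✓ MOVLS  r0←0x55
4: ✓ CMP  NZCV=0010
5: · MOVEQ
6: · MOVVS
7: · SUBLS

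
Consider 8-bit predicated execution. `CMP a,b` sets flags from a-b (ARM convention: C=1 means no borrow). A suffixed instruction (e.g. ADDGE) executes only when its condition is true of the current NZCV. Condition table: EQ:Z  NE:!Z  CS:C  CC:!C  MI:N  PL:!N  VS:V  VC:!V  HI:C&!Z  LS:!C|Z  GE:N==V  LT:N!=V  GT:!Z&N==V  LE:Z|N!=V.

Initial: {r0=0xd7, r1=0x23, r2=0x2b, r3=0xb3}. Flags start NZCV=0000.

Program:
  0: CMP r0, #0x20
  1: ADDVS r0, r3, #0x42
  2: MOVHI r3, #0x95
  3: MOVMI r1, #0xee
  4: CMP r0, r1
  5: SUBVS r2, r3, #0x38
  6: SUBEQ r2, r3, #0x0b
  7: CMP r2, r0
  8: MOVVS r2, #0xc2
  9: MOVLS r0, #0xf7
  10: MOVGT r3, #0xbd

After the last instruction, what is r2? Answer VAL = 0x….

0: ✓ CMP  NZCV=1010
1: · ADDVS
2: ✓ MOVHI  r3←0x95
3: ✓ MOVMI  r1←0xee
4: ✓ CMP  NZCV=1000
5: · SUBVS
6: · SUBEQ
7: ✓ CMP  NZCV=0000
8: · MOVVS
9: ✓ MOVLS  r0←0xf7
10: ✓ MOVGT  r3←0xbd

VAL = 0x2b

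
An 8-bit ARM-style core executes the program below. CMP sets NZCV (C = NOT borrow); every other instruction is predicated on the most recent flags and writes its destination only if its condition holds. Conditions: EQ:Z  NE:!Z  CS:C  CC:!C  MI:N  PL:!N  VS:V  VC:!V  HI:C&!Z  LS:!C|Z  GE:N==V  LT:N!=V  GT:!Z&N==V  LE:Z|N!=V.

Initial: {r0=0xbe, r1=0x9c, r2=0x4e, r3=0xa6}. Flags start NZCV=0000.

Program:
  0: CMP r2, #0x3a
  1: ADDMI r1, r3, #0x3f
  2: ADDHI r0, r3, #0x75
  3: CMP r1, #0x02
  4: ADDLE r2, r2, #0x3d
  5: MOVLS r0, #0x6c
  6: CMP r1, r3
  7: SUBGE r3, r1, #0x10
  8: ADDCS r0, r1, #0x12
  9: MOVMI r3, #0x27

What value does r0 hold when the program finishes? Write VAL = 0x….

[0] flags=0010 → (cmp)
[1] flags=0010 MI?F → skip
[2] flags=0010 HI?T → r0=0x1b
[3] flags=1010 → (cmp)
[4] flags=1010 LE?T → r2=0x8b
[5] flags=1010 LS?F → skip
[6] flags=1000 → (cmp)
[7] flags=1000 GE?F → skip
[8] flags=1000 CS?F → skip
[9] flags=1000 MI?T → r3=0x27

VAL = 0x1b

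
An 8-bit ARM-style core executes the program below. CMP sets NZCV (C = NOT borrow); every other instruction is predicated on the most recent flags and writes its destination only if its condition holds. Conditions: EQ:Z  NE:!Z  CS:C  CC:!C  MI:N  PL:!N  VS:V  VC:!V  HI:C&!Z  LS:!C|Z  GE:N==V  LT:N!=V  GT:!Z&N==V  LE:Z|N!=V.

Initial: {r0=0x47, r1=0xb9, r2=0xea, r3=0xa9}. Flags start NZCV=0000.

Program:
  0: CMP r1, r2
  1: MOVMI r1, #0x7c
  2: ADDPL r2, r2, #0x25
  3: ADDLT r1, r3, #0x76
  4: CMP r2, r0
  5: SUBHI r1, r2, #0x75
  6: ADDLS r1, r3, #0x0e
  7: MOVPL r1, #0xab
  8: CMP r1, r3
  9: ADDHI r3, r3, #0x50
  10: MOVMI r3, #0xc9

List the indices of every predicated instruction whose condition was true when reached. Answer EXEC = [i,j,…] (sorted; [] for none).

EXEC = [1,3,5,10]

[0] flags=1000 → (cmp)
[1] flags=1000 MI?T → r1=0x7c
[2] flags=1000 PL?F → skip
[3] flags=1000 LT?T → r1=0x1f
[4] flags=1010 → (cmp)
[5] flags=1010 HI?T → r1=0x75
[6] flags=1010 LS?F → skip
[7] flags=1010 PL?F → skip
[8] flags=1001 → (cmp)
[9] flags=1001 HI?F → skip
[10] flags=1001 MI?T → r3=0xc9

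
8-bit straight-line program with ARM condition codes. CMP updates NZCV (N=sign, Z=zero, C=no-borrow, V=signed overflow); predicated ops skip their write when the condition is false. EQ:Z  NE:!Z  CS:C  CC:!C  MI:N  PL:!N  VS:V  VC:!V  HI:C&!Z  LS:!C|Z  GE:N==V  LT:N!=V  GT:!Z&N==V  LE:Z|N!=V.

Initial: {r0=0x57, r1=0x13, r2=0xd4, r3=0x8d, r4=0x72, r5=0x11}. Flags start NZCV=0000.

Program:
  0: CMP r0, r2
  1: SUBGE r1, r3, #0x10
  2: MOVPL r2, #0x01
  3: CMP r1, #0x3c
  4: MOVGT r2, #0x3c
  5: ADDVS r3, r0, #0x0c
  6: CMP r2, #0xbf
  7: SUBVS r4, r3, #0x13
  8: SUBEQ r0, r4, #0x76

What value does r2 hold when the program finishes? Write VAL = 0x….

0: ✓ CMP  NZCV=1001
1: ✓ SUBGE  r1←0x7d
2: · MOVPL
3: ✓ CMP  NZCV=0010
4: ✓ MOVGT  r2←0x3c
5: · ADDVS
6: ✓ CMP  NZCV=0000
7: · SUBVS
8: · SUBEQ

VAL = 0x3c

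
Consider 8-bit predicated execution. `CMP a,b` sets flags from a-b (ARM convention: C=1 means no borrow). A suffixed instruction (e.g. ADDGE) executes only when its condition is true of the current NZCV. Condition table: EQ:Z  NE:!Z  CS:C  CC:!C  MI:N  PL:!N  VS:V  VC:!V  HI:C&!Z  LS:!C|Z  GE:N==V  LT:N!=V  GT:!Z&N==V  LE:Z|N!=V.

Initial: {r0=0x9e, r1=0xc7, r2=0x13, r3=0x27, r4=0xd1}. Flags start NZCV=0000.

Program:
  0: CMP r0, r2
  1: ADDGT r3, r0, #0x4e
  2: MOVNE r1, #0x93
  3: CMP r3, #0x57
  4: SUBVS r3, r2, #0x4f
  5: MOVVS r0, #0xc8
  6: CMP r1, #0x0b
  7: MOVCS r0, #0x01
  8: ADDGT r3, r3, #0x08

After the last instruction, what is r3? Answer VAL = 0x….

VAL = 0x27

[0] flags=1010 → (cmp)
[1] flags=1010 GT?F → skip
[2] flags=1010 NE?T → r1=0x93
[3] flags=1000 → (cmp)
[4] flags=1000 VS?F → skip
[5] flags=1000 VS?F → skip
[6] flags=1010 → (cmp)
[7] flags=1010 CS?T → r0=0x01
[8] flags=1010 GT?F → skip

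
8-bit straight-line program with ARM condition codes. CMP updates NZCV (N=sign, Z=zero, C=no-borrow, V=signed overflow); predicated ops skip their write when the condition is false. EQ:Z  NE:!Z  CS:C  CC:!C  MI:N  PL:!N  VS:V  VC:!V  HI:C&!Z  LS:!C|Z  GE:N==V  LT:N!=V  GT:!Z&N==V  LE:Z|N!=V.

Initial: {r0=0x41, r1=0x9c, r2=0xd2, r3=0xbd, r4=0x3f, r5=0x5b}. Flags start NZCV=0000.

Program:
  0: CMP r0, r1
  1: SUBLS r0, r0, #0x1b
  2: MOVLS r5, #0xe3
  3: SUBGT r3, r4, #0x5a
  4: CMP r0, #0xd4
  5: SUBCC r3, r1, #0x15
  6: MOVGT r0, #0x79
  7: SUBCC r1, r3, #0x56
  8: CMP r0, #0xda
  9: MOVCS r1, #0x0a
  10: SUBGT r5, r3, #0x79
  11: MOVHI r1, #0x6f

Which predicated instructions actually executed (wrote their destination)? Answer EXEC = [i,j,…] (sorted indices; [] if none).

EXEC = [1,2,3,5,6,7,10]

[0] flags=1001 → (cmp)
[1] flags=1001 LS?T → r0=0x26
[2] flags=1001 LS?T → r5=0xe3
[3] flags=1001 GT?T → r3=0xe5
[4] flags=0000 → (cmp)
[5] flags=0000 CC?T → r3=0x87
[6] flags=0000 GT?T → r0=0x79
[7] flags=0000 CC?T → r1=0x31
[8] flags=1001 → (cmp)
[9] flags=1001 CS?F → skip
[10] flags=1001 GT?T → r5=0x0e
[11] flags=1001 HI?F → skip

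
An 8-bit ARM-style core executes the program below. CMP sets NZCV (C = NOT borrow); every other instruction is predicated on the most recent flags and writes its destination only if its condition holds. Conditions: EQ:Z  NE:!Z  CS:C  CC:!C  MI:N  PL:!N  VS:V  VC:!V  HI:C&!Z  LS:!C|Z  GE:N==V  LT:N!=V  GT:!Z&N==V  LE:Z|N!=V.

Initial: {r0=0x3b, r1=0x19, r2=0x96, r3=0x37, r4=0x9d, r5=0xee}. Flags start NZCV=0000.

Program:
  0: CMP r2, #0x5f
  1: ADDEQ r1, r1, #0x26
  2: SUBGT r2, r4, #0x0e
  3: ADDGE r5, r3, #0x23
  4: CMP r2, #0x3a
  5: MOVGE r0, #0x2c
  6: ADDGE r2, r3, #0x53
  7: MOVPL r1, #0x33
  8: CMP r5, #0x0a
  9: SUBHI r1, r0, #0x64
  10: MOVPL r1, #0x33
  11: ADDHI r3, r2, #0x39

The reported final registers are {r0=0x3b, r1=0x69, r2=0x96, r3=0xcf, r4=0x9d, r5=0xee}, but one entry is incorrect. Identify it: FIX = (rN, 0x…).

FIX = (r1, 0xd7)

0: ✓ CMP  NZCV=0011
1: · ADDEQ
2: · SUBGT
3: · ADDGE
4: ✓ CMP  NZCV=0011
5: · MOVGE
6: · ADDGE
7: ✓ MOVPL  r1←0x33
8: ✓ CMP  NZCV=1010
9: ✓ SUBHI  r1←0xd7
10: · MOVPL
11: ✓ ADDHI  r3←0xcf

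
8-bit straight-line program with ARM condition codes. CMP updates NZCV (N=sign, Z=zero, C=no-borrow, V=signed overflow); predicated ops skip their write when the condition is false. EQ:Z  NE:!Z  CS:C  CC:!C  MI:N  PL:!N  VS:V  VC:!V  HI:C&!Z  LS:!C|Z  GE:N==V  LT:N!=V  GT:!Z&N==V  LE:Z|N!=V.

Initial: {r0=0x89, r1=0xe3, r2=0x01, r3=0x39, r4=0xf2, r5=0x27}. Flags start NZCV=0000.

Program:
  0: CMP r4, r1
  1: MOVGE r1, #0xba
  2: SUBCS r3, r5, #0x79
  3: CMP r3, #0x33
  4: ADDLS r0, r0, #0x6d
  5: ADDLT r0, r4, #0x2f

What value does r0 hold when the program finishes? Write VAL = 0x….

VAL = 0x21

[0] flags=0010 → (cmp)
[1] flags=0010 GE?T → r1=0xba
[2] flags=0010 CS?T → r3=0xae
[3] flags=0011 → (cmp)
[4] flags=0011 LS?F → skip
[5] flags=0011 LT?T → r0=0x21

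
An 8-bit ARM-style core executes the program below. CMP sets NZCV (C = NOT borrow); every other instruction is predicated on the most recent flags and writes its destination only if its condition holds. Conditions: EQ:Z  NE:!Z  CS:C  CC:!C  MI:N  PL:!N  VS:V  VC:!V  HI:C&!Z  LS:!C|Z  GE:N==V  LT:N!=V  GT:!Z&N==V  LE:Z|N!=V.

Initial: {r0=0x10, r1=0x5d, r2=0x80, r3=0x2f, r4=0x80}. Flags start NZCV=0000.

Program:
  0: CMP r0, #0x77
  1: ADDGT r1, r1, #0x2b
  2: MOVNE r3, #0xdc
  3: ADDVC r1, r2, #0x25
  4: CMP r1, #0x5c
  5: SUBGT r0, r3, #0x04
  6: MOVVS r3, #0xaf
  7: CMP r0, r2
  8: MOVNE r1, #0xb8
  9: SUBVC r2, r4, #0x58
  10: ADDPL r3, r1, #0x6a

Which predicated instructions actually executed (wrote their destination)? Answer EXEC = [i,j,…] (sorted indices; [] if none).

[0] flags=1000 → (cmp)
[1] flags=1000 GT?F → skip
[2] flags=1000 NE?T → r3=0xdc
[3] flags=1000 VC?T → r1=0xa5
[4] flags=0011 → (cmp)
[5] flags=0011 GT?F → skip
[6] flags=0011 VS?T → r3=0xaf
[7] flags=1001 → (cmp)
[8] flags=1001 NE?T → r1=0xb8
[9] flags=1001 VC?F → skip
[10] flags=1001 PL?F → skip

EXEC = [2,3,6,8]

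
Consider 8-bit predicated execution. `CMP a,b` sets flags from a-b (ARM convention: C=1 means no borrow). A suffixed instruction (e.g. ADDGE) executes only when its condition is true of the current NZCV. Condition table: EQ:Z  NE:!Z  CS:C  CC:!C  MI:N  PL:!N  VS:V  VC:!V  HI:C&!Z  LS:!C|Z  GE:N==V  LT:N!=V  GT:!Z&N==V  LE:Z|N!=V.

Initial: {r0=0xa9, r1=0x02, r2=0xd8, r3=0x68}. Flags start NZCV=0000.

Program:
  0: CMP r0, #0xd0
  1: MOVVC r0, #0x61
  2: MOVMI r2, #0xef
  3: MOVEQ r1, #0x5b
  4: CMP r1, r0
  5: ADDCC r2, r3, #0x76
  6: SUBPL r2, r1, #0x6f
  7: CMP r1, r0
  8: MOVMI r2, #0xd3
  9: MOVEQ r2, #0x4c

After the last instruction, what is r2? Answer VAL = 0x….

VAL = 0xd3

[0] flags=1000 → (cmp)
[1] flags=1000 VC?T → r0=0x61
[2] flags=1000 MI?T → r2=0xef
[3] flags=1000 EQ?F → skip
[4] flags=1000 → (cmp)
[5] flags=1000 CC?T → r2=0xde
[6] flags=1000 PL?F → skip
[7] flags=1000 → (cmp)
[8] flags=1000 MI?T → r2=0xd3
[9] flags=1000 EQ?F → skip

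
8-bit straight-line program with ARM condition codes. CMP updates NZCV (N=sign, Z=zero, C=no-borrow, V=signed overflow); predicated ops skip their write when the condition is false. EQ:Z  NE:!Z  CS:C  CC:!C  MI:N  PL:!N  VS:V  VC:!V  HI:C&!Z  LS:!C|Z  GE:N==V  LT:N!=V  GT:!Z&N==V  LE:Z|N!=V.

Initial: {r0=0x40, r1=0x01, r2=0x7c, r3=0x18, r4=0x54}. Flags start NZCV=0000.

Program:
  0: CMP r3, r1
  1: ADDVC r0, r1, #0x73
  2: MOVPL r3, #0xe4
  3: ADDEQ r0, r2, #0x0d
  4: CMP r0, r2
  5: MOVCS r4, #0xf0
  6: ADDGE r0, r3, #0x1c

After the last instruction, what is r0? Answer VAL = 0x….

VAL = 0x74

[0] flags=0010 → (cmp)
[1] flags=0010 VC?T → r0=0x74
[2] flags=0010 PL?T → r3=0xe4
[3] flags=0010 EQ?F → skip
[4] flags=1000 → (cmp)
[5] flags=1000 CS?F → skip
[6] flags=1000 GE?F → skip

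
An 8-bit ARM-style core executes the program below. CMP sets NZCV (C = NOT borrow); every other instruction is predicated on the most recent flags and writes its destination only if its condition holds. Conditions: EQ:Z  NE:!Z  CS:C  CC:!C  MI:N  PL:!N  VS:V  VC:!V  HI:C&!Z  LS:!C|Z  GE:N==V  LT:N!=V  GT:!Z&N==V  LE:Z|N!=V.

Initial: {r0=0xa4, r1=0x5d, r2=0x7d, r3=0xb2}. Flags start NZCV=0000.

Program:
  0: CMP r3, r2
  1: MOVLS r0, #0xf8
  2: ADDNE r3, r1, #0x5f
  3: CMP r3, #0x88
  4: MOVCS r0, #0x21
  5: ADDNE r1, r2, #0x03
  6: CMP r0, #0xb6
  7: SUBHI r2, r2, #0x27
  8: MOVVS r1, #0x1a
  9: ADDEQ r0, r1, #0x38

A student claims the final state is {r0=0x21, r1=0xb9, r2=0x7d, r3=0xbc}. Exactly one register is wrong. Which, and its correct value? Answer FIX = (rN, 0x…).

[0] flags=0011 → (cmp)
[1] flags=0011 LS?F → skip
[2] flags=0011 NE?T → r3=0xbc
[3] flags=0010 → (cmp)
[4] flags=0010 CS?T → r0=0x21
[5] flags=0010 NE?T → r1=0x80
[6] flags=0000 → (cmp)
[7] flags=0000 HI?F → skip
[8] flags=0000 VS?F → skip
[9] flags=0000 EQ?F → skip

FIX = (r1, 0x80)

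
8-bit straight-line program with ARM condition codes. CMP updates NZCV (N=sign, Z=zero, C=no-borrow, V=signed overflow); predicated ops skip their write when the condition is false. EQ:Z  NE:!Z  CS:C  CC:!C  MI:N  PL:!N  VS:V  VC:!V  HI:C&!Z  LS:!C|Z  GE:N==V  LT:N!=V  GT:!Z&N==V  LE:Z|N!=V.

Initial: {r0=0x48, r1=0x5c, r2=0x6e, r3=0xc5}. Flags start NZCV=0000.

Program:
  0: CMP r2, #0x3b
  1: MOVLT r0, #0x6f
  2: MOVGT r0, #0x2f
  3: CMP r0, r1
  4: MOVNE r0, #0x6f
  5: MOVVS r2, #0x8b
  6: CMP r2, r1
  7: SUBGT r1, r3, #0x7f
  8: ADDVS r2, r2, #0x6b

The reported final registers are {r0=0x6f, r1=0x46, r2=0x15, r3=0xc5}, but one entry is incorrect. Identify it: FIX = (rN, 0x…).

[0] flags=0010 → (cmp)
[1] flags=0010 LT?F → skip
[2] flags=0010 GT?T → r0=0x2f
[3] flags=1000 → (cmp)
[4] flags=1000 NE?T → r0=0x6f
[5] flags=1000 VS?F → skip
[6] flags=0010 → (cmp)
[7] flags=0010 GT?T → r1=0x46
[8] flags=0010 VS?F → skip

FIX = (r2, 0x6e)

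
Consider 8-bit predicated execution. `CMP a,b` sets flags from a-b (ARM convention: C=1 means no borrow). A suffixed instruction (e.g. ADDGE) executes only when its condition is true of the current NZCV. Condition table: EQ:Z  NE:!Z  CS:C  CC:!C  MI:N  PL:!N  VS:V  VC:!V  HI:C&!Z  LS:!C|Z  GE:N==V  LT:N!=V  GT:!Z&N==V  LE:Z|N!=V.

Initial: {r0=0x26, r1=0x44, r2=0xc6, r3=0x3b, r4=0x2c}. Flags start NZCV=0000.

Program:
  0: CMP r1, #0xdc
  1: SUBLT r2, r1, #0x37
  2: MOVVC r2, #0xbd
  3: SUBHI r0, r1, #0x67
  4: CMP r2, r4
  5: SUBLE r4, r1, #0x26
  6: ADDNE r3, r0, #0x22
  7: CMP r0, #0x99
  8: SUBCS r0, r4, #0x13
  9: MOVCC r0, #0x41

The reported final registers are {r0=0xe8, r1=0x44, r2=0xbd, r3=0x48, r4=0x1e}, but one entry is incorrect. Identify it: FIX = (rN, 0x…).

FIX = (r0, 0x41)

[0] flags=0000 → (cmp)
[1] flags=0000 LT?F → skip
[2] flags=0000 VC?T → r2=0xbd
[3] flags=0000 HI?F → skip
[4] flags=1010 → (cmp)
[5] flags=1010 LE?T → r4=0x1e
[6] flags=1010 NE?T → r3=0x48
[7] flags=1001 → (cmp)
[8] flags=1001 CS?F → skip
[9] flags=1001 CC?T → r0=0x41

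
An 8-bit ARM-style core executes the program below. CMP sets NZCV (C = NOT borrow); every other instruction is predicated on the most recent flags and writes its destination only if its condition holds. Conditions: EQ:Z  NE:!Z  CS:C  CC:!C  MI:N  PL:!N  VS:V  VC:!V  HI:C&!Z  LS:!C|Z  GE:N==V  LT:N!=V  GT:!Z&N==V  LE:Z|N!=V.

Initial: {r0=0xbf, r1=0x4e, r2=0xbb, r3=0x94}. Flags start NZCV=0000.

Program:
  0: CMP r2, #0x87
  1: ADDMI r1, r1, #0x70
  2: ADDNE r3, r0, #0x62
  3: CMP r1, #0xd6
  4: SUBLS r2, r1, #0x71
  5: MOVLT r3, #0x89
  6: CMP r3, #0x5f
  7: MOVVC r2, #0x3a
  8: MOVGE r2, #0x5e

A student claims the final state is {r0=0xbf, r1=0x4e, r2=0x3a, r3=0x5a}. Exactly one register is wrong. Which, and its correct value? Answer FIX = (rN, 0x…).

[0] flags=0010 → (cmp)
[1] flags=0010 MI?F → skip
[2] flags=0010 NE?T → r3=0x21
[3] flags=0000 → (cmp)
[4] flags=0000 LS?T → r2=0xdd
[5] flags=0000 LT?F → skip
[6] flags=1000 → (cmp)
[7] flags=1000 VC?T → r2=0x3a
[8] flags=1000 GE?F → skip

FIX = (r3, 0x21)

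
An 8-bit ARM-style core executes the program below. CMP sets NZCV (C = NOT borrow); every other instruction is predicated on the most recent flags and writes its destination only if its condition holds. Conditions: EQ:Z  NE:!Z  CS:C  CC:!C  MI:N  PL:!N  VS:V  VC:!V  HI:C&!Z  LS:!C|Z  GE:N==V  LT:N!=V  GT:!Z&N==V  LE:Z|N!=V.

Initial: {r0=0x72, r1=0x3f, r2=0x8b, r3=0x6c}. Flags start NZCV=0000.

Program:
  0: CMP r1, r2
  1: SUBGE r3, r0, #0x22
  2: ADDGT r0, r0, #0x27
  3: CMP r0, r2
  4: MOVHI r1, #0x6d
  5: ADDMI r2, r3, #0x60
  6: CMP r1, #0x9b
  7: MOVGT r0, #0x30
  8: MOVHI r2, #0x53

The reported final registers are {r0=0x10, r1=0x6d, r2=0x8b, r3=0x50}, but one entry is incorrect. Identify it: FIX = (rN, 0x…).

[0] flags=1001 → (cmp)
[1] flags=1001 GE?T → r3=0x50
[2] flags=1001 GT?T → r0=0x99
[3] flags=0010 → (cmp)
[4] flags=0010 HI?T → r1=0x6d
[5] flags=0010 MI?F → skip
[6] flags=1001 → (cmp)
[7] flags=1001 GT?T → r0=0x30
[8] flags=1001 HI?F → skip

FIX = (r0, 0x30)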